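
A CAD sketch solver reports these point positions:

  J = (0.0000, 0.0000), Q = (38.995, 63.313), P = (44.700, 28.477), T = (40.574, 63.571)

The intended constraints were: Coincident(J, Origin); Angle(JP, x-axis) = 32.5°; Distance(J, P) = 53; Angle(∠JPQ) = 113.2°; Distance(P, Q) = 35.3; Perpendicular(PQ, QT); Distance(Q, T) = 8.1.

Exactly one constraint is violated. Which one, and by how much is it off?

Distance(Q, T) = 8.1 — off by 6.50.

J = (0.00, 0.00) ✓; JP at 32.50° ✓; |JP| = 53.00 ✓; ∠JPQ = 113.2° ✓; |PQ| = 35.30 ✓; ∠(PQ, QT) = 90.02° ✓; |QT| = 1.600 ✗.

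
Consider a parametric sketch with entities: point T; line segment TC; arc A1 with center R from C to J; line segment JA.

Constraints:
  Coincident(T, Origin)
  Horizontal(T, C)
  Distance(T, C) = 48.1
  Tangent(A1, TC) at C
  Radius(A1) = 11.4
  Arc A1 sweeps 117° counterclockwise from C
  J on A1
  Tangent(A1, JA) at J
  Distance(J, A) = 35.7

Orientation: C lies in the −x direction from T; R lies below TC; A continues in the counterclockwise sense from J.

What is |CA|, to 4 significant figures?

48.76

On A1, C sits at bearing 90° from R; a 117° counterclockwise sweep puts J at bearing 207°, so J = R + 11.4·(cos 207°, sin 207°) = (-58.26, -16.58). The tangent condition forces RJ to be normal to JA, so JA runs along (−sin 207°, cos 207°); with |JA| = 35.7, A = (-42.05, -48.38). Then |CA| = |A − C| = 48.76.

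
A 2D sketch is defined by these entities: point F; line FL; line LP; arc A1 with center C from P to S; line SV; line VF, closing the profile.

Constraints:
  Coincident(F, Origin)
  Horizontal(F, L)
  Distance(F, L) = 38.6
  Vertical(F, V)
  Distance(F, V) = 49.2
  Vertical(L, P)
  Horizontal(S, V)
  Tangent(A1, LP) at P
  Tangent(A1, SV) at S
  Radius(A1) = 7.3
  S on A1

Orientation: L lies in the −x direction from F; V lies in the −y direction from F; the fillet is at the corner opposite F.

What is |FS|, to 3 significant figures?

58.3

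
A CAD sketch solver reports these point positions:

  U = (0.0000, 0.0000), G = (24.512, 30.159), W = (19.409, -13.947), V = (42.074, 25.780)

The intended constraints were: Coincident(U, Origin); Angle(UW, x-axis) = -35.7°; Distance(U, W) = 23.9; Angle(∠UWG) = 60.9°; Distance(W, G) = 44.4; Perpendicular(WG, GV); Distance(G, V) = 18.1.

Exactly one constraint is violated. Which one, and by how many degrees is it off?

Perpendicular(WG, GV) — off by 7.40°.

U = (0.00, 0.00) ✓; UW at -35.70° ✓; |UW| = 23.90 ✓; ∠UWG = 60.90° ✓; |WG| = 44.40 ✓; ∠(WG, GV) = 97.40° ✗; |GV| = 18.10 ✓.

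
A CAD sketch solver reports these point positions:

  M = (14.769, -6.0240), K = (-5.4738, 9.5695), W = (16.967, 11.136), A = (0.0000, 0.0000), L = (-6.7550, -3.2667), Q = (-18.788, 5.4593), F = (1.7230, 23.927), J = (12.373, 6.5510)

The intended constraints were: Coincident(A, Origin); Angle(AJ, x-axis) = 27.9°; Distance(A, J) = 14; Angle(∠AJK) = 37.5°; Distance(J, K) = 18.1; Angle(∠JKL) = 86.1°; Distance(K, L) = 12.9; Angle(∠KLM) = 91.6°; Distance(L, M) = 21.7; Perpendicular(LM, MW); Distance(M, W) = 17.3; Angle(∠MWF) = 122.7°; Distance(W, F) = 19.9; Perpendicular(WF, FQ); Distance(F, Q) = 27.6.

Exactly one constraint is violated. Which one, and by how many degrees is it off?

Perpendicular(WF, FQ) — off by 8.00°.

A = (0.00, 0.00) ✓; AJ at 27.90° ✓; |AJ| = 14.00 ✓; ∠AJK = 37.50° ✓; |JK| = 18.10 ✓; ∠JKL = 86.10° ✓; |KL| = 12.90 ✓; ∠KLM = 91.60° ✓; |LM| = 21.70 ✓; ∠(LM, MW) = 90.00° ✓; |MW| = 17.30 ✓; ∠MWF = 122.7° ✓; |WF| = 19.90 ✓; ∠(WF, FQ) = 82.00° ✗; |FQ| = 27.60 ✓.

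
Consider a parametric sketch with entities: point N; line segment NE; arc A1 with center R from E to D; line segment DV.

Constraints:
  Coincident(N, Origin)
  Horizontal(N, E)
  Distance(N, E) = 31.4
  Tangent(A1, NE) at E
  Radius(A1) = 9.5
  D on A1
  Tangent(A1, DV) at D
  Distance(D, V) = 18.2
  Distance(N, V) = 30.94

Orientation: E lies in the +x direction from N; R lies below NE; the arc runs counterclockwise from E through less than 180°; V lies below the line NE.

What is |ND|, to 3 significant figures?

23.3

N is at the origin; N and E share the same y with |NE| = 31.4 and E on the +x side, so E = (31.4, 0.00). The tangent condition forces RE to be normal to NE, so R = E + (0, -9.5) = (31.4, -9.50). Since RD ⟂ DV (tangency), |RV| = √(9.5² + 18.2²) = 20.5 regardless of where D sits on A1. So V lies on both circle(N, 30.94) and circle(R, 20.5); the below-NE intersection is V = (18.1, -25.1). D is the foot of the tangent from V: D = (22.1, -7.38).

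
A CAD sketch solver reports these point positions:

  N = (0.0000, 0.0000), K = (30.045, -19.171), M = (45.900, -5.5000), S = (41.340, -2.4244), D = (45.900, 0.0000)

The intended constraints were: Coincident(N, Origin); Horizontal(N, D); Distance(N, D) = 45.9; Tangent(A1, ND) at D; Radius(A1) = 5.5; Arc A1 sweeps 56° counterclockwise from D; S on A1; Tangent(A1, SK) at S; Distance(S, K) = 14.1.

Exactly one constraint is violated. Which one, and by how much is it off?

Distance(S, K) = 14.1 — off by 6.10.

N = (0.00, 0.00) ✓; N.y = 0.00, D.y = 0.00 ✓; |ND| = 45.90 ✓; ∠(MD, DN) = 90.00° ✓; |MD| = 5.500 ✓; bearing(M→S) − bearing(M→D) = 56.00° ✓; |MS| = 5.500 ✓; ∠(MS, SK) = 90.00° ✓; |SK| = 20.20 ✗.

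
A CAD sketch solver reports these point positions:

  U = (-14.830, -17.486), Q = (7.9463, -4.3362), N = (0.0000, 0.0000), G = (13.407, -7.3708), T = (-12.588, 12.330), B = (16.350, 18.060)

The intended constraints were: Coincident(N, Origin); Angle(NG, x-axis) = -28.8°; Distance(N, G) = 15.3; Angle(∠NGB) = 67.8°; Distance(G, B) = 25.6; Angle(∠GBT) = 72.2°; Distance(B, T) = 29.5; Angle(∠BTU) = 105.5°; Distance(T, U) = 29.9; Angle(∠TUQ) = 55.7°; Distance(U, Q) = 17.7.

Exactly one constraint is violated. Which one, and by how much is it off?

Distance(U, Q) = 17.7 — off by 8.60.

N = (0.00, 0.00) ✓; NG at -28.80° ✓; |NG| = 15.30 ✓; ∠NGB = 67.80° ✓; |GB| = 25.60 ✓; ∠GBT = 72.20° ✓; |BT| = 29.50 ✓; ∠BTU = 105.5° ✓; |TU| = 29.90 ✓; ∠TUQ = 55.70° ✓; |UQ| = 26.30 ✗.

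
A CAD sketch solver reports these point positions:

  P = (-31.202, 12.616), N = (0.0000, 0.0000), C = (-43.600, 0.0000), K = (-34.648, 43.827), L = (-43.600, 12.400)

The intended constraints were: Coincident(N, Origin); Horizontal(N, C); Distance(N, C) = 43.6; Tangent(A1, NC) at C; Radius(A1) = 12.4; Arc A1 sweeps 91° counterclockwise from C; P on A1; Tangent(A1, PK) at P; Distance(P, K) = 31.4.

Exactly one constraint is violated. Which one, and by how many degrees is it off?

Tangent(A1, PK) at P — off by 5.30°.

N = (0.00, 0.00) ✓; N.y = 0.00, C.y = 0.00 ✓; |NC| = 43.60 ✓; ∠(LC, CN) = 90.00° ✓; |LC| = 12.40 ✓; bearing(L→P) − bearing(L→C) = 91.00° ✓; |LP| = 12.40 ✓; ∠(LP, PK) = 84.70° ✗; |PK| = 31.40 ✓.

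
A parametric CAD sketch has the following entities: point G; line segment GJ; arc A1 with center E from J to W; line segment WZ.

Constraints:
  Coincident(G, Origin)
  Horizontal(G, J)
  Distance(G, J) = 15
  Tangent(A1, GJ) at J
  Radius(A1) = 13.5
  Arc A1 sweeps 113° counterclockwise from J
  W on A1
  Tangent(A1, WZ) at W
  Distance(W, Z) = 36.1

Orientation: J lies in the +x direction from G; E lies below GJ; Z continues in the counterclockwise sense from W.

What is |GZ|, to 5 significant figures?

54.614

G is at the origin; GJ is horizontal with |GJ| = 15.0 and J on the +x side, so J = (15.000, 0.0000). A1 meets GJ tangentially, so EJ is at right angles to GJ, so E = J + (0, -13.5) = (15.000, -13.500). On A1, J sits at bearing 90° from E; a 113° counterclockwise sweep puts W at bearing 203°, so W = E + 13.5·(cos 203°, sin 203°) = (2.5732, -18.775). The tangent condition forces EW to be normal to WZ, so WZ runs along (−sin 203°, cos 203°); with |WZ| = 36.1, Z = (16.679, -52.005). Then |GZ| = |Z − G| = 54.614.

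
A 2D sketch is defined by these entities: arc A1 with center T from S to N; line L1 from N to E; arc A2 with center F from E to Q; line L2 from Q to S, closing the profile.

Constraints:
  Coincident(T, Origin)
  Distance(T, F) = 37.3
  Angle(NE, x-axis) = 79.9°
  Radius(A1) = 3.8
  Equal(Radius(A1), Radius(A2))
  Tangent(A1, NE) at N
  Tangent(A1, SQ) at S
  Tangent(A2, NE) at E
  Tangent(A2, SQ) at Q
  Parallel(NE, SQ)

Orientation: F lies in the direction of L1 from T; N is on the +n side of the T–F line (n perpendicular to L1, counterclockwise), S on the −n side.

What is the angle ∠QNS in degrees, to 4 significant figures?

78.48°

The slot axis is L1's direction at 79.9°, so u = (cos 79.9°, sin 79.9°) = (0.1754, 0.9845) and n = (−sin 79.9°, cos 79.9°) = (-0.9845, 0.1754). T is at the origin and F lies 37.3 along u from T, so F = 37.3·u = (6.541, 36.72). Tangency of A1 to both parallel lines with radius 3.8 puts N and S at T ± 3.8·n: N = (-3.741, 0.6664), S = (3.741, -0.6664). Equal radii place E and Q the same way about F: E = F + 3.8·n = (2.800, 37.39), Q = F − 3.8·n = (10.28, 36.06). Then cos ∠QNS = NQ·NS / (|NQ||NS|), giving 78.48°.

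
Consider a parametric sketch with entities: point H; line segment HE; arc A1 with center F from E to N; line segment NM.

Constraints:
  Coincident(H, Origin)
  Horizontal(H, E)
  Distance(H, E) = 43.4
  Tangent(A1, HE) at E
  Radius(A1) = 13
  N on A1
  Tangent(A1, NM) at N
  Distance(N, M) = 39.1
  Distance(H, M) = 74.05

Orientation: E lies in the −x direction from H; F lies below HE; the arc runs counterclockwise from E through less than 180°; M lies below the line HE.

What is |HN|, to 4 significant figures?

58.17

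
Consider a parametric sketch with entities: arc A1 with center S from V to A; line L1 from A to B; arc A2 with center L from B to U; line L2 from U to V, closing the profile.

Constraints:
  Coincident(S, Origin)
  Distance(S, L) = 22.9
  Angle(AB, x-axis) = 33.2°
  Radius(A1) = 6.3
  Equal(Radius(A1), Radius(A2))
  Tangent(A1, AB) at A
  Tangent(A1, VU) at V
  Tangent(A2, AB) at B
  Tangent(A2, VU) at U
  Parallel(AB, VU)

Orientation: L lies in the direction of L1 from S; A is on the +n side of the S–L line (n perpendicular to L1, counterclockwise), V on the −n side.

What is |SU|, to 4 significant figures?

23.75

Tangency of A1 to both parallel lines with radius 6.3 puts A and V at S ± 6.3·n: A = (-3.450, 5.272), V = (3.450, -5.272). Equal radii place B and U the same way about L: B = L + 6.3·n = (15.71, 17.81), U = L − 6.3·n = (22.61, 7.268). Then |SU| = |U − S| = 23.75.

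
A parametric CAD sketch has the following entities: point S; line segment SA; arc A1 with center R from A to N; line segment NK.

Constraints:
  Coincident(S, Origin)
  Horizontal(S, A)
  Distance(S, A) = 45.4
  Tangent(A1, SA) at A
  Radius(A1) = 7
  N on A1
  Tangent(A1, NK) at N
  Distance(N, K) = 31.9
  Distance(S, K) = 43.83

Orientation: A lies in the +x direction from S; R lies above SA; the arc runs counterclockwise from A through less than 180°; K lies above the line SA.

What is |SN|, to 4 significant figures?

51.69

Checks: |RN| = 7.000 ✓; ∠(RN, NK) = 90.00° ✓; |NK| = 31.90 ✓; |SK| = 43.83 ✓.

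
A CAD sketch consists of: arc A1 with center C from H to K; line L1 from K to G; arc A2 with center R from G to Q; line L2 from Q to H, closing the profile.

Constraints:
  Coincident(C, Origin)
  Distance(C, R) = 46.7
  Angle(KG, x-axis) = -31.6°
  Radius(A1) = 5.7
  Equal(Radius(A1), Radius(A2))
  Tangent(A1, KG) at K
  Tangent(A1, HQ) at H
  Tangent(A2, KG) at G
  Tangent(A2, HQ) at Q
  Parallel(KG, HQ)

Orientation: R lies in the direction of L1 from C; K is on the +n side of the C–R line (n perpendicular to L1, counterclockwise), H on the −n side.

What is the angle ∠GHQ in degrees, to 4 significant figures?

13.72°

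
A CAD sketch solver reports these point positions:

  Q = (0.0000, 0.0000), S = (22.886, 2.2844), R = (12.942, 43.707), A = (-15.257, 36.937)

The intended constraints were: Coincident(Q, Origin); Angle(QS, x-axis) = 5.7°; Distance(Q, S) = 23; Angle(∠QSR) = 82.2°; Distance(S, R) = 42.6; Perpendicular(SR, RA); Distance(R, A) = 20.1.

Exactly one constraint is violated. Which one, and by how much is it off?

Distance(R, A) = 20.1 — off by 8.90.

Q = (0.00, 0.00) ✓; QS at 5.700° ✓; |QS| = 23.00 ✓; ∠QSR = 82.20° ✓; |SR| = 42.60 ✓; ∠(SR, RA) = 90.00° ✓; |RA| = 29.00 ✗.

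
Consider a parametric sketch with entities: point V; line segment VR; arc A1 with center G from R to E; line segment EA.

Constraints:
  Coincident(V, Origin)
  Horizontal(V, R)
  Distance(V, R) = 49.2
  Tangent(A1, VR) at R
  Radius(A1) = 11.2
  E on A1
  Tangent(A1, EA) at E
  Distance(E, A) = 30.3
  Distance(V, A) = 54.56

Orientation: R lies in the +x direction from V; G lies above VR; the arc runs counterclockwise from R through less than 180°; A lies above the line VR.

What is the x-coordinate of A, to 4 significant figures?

36.24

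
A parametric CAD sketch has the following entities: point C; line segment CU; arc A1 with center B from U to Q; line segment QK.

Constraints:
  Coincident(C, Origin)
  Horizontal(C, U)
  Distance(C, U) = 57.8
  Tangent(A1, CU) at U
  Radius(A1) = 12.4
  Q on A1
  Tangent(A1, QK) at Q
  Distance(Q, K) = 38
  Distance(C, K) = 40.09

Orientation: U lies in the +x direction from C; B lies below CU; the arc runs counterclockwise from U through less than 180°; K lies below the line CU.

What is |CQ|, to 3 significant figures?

48.7

C is at the origin; C and U share the same y with |CU| = 57.8 and U on the +x side, so U = (57.8, 0.00). The tangent condition forces BU to be normal to CU, so B = U + (0, -12.4) = (57.8, -12.4). Since BQ ⟂ QK (tangency), |BK| = √(12.4² + 38.0²) = 40.0 regardless of where Q sits on A1. So K lies on both circle(C, 40.09) and circle(B, 40.0); the below-CU intersection is K = (23.3, -32.6). Q is the foot of the tangent from K: Q = (48.5, -4.18).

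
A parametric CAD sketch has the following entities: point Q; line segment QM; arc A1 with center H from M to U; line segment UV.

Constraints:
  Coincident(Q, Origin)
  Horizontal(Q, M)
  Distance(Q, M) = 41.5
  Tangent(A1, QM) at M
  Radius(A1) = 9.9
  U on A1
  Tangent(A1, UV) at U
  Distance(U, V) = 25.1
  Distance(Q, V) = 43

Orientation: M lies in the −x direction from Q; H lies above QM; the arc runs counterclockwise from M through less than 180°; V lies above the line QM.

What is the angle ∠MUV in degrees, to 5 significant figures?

139.79°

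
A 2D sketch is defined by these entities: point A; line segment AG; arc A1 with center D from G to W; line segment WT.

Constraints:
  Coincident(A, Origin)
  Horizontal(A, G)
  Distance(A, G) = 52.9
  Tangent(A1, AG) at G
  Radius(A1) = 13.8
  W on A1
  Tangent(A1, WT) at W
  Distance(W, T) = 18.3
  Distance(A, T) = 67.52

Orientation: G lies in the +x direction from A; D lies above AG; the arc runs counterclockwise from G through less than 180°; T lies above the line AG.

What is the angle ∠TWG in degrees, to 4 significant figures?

121.5°

A is at the origin; A and G share the same y with |AG| = 52.9 and G on the +x side, so G = (52.90, 0.000). The tangent condition forces DG to be normal to AG, so D = G + (0, 13.8) = (52.90, 13.80). Since DW ⟂ WT (tangency), |DT| = √(13.8² + 18.3²) = 22.92 regardless of where W sits on A1. So T lies on both circle(A, 67.52) and circle(D, 22.92); the above-AG intersection is T = (56.89, 36.37). W is the foot of the tangent from T: W = (65.20, 20.07).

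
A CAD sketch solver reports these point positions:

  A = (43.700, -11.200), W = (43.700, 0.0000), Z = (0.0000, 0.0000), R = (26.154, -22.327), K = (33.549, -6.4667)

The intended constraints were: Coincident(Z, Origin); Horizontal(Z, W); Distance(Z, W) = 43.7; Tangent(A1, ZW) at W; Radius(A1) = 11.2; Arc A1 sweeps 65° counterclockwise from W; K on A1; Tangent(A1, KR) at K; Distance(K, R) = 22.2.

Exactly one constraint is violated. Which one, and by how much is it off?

Distance(K, R) = 22.2 — off by 4.70.

Z = (0.00, 0.00) ✓; Z.y = 0.00, W.y = 0.00 ✓; |ZW| = 43.70 ✓; ∠(AW, WZ) = 90.00° ✓; |AW| = 11.20 ✓; bearing(A→K) − bearing(A→W) = 65.00° ✓; |AK| = 11.20 ✓; ∠(AK, KR) = 90.00° ✓; |KR| = 17.50 ✗.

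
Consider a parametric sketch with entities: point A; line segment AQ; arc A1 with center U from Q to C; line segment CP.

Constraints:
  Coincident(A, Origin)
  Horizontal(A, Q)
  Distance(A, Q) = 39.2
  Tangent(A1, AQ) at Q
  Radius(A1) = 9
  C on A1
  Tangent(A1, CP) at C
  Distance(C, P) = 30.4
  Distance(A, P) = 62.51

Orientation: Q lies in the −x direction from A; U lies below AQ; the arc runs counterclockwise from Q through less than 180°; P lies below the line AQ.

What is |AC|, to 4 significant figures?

49.01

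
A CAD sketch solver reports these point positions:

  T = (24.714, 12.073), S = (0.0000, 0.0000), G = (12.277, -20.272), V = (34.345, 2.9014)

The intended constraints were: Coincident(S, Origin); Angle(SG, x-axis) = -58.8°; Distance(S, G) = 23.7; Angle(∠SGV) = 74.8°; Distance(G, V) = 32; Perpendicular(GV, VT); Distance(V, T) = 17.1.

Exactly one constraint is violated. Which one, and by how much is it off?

Distance(V, T) = 17.1 — off by 3.80.

S = (0.00, 0.00) ✓; SG at -58.80° ✓; |SG| = 23.70 ✓; ∠SGV = 74.80° ✓; |GV| = 32.00 ✓; ∠(GV, VT) = 90.00° ✓; |VT| = 13.30 ✗.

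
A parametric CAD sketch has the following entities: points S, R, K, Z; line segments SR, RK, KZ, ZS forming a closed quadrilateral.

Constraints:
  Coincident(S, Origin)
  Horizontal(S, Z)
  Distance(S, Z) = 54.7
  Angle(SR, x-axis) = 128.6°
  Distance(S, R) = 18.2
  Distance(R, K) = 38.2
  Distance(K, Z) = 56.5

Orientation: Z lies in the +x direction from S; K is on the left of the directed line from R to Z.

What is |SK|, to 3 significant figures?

44.0

S is at the origin; S and Z share the same y with |SZ| = 54.7 and Z in +x, so Z = (54.7, 0). SR runs at 128.6° with |SR| = 18.2, so R = (-11.4, 14.2). K is determined by |RK| = 38.2 and |KZ| = 56.5 together: it lies at the intersection of circle(R, 38.2) and circle(Z, 56.5). With |RZ| = 67.6, the foot of the radical line on RZ is 21.0 from R and the perpendicular offset is √(38.2² − 21.0²) = 31.9. Taking the left-of-RZ solution: K = (15.9, 41.0).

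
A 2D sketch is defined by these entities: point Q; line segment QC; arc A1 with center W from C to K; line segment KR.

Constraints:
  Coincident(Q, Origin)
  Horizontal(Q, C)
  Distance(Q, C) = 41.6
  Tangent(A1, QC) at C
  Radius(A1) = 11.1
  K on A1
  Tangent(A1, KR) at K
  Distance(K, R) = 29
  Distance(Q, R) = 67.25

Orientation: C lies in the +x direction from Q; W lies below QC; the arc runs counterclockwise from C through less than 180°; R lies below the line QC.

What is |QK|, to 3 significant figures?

38.8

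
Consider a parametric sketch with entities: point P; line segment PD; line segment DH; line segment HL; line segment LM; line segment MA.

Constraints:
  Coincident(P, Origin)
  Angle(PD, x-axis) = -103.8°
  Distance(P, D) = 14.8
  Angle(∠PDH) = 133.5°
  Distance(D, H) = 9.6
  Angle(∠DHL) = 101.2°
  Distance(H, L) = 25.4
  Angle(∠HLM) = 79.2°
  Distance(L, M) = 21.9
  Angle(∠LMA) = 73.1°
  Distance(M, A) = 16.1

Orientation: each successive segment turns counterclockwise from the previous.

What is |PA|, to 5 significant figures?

7.4763

∠HLM = 79.2° gives LM at 122.30° from the x-axis; with |LM| = 21.9, M = (13.586, 5.3691). ∠LMA = 73.1° gives MA at -130.80° from the x-axis; with |MA| = 16.1, A = (3.0662, -6.8185). Then |PA| = |A − P| = 7.4763.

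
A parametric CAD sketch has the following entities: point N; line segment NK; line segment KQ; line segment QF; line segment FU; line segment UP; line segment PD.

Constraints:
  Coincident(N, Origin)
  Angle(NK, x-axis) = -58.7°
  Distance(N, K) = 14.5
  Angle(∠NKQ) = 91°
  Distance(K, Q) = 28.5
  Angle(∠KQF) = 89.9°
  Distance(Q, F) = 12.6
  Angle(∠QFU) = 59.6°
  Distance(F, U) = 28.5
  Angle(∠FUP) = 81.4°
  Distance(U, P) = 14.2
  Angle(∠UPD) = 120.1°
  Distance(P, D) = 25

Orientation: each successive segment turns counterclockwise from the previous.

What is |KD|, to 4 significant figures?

38.63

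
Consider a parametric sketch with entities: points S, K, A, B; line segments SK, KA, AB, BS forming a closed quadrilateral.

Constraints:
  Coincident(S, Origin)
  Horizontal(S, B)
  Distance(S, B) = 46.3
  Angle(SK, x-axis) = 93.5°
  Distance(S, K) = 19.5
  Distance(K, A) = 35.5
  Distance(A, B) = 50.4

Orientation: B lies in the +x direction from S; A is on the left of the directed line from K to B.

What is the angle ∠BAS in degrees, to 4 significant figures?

54.49°

S is at the origin; S and B share the same y with |SB| = 46.3 and B in +x, so B = (46.3, 0). SK runs at 93.5° with |SK| = 19.5, so K = (-1.190, 19.46). A is determined by |KA| = 35.5 and |AB| = 50.4 together: it lies at the intersection of circle(K, 35.5) and circle(B, 50.4). With |KB| = 51.32, the foot of the radical line on KB is 13.19 from K and the perpendicular offset is √(35.5² − 13.19²) = 32.96. Taking the left-of-KB solution: A = (23.52, 44.96).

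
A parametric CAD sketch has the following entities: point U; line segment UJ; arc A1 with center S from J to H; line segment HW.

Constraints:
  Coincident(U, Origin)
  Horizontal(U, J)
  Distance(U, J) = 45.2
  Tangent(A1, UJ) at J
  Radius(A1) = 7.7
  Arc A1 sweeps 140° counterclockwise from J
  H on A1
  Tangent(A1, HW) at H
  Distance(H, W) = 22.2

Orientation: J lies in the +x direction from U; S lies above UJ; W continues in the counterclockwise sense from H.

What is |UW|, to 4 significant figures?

43.30

U is at the origin; U and J share the same y with |UJ| = 45.2 and J on the +x side, so J = (45.20, 0.000). Since A1 is tangent to UJ there, SJ ⟂ UJ, so S = J + (0, 7.7) = (45.20, 7.700). On A1, J sits at bearing -90° from S; a 140° counterclockwise sweep puts H at bearing 50°, so H = S + 7.7·(cos 50°, sin 50°) = (50.15, 13.60). Since A1 is tangent to HW there, SH ⟂ HW, so HW runs along (−sin 50°, cos 50°); with |HW| = 22.2, W = (33.14, 27.87). Then |UW| = |W − U| = 43.30.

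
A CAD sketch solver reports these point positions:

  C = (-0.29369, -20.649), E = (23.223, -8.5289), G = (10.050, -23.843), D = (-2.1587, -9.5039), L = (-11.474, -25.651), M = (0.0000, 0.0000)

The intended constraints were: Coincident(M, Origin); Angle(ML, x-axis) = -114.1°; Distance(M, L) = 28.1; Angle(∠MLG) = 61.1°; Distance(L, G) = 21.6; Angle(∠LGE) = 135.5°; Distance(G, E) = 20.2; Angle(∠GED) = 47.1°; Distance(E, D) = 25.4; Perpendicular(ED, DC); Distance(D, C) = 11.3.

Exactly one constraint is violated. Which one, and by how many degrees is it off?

Perpendicular(ED, DC) — off by 7.30°.

M = (0.00, 0.00) ✓; ML at -114.1° ✓; |ML| = 28.10 ✓; ∠MLG = 61.10° ✓; |LG| = 21.60 ✓; ∠LGE = 135.5° ✓; |GE| = 20.20 ✓; ∠GED = 47.10° ✓; |ED| = 25.40 ✓; ∠(ED, DC) = 97.30° ✗; |DC| = 11.30 ✓.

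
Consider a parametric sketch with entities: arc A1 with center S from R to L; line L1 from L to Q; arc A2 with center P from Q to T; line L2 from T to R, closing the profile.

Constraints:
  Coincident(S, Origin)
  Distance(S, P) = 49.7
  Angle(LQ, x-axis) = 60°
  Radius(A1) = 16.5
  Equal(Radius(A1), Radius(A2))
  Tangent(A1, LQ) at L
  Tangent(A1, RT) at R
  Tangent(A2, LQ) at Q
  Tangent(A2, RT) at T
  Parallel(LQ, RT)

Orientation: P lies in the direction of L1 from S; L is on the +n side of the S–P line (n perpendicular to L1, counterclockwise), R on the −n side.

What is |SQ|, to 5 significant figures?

52.367

The slot axis is L1's direction at 60.0°, so u = (cos 60.0°, sin 60.0°) = (0.50000, 0.86603) and n = (−sin 60.0°, cos 60.0°) = (-0.86603, 0.50000). S is at the origin and P lies 49.7 along u from S, so P = 49.7·u = (24.850, 43.041). Tangency of A1 to both parallel lines with radius 16.5 puts L and R at S ± 16.5·n: L = (-14.289, 8.2500), R = (14.289, -8.2500). Equal radii place Q and T the same way about P: Q = P + 16.5·n = (10.561, 51.291), T = P − 16.5·n = (39.139, 34.791). Then |SQ| = |Q − S| = 52.367.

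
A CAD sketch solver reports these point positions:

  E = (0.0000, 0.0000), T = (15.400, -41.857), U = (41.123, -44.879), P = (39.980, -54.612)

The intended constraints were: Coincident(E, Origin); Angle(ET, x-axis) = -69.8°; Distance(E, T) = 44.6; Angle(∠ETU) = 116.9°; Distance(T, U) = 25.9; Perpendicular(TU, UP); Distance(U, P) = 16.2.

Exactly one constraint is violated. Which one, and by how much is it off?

Distance(U, P) = 16.2 — off by 6.40.

E = (0.00, 0.00) ✓; ET at -69.80° ✓; |ET| = 44.60 ✓; ∠ETU = 116.9° ✓; |TU| = 25.90 ✓; ∠(TU, UP) = 90.00° ✓; |UP| = 9.800 ✗.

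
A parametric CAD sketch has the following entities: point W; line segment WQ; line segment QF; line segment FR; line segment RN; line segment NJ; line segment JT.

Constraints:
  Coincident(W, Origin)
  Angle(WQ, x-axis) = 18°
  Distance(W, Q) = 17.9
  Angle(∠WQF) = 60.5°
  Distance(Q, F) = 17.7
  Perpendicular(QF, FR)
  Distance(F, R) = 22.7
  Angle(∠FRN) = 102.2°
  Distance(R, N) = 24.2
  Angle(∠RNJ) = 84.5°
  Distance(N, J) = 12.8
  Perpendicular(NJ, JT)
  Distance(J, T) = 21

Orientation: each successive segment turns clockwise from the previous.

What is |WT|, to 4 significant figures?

5.449

W is at the origin; WQ runs at 18.0° with length 17.9, so Q = (17.02, 5.531). ∠WQF = 60.5° gives QF at -101.5° from the x-axis; with |QF| = 17.7, F = (13.50, -11.81). The perpendicularity gives FR at right angles to QF, so FR runs at 168.5°; with |FR| = 22.7, R = (-8.749, -7.288). ∠FRN = 102.2° gives RN at 90.70° from the x-axis; with |RN| = 24.2, N = (-9.045, 16.91). ∠RNJ = 84.5° gives NJ at -4.800° from the x-axis; with |NJ| = 12.8, J = (3.710, 15.84). The perpendicularity gives JT at right angles to NJ, so JT runs at -94.80°; with |JT| = 21.0, T = (1.953, -5.087). Then |WT| = |T − W| = 5.449.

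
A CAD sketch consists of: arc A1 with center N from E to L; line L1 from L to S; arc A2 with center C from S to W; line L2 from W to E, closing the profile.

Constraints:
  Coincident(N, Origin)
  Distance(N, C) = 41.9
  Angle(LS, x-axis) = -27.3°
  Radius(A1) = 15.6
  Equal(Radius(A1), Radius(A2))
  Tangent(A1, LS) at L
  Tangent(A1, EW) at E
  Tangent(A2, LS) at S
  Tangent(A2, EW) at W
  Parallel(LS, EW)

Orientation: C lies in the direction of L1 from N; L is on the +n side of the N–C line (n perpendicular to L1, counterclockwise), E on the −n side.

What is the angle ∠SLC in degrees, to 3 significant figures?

20.4°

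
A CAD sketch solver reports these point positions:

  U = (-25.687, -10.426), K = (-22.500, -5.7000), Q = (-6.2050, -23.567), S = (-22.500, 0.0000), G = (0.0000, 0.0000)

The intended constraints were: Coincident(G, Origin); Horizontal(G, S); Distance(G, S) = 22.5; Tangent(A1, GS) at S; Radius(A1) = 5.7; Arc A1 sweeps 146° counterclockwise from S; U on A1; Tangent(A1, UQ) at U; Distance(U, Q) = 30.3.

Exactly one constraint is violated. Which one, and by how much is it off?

Distance(U, Q) = 30.3 — off by 6.80.

G = (0.00, 0.00) ✓; G.y = 0.00, S.y = 0.00 ✓; |GS| = 22.50 ✓; ∠(KS, SG) = 90.00° ✓; |KS| = 5.700 ✓; bearing(K→U) − bearing(K→S) = 146.0° ✓; |KU| = 5.700 ✓; ∠(KU, UQ) = 90.01° ✓; |UQ| = 23.50 ✗.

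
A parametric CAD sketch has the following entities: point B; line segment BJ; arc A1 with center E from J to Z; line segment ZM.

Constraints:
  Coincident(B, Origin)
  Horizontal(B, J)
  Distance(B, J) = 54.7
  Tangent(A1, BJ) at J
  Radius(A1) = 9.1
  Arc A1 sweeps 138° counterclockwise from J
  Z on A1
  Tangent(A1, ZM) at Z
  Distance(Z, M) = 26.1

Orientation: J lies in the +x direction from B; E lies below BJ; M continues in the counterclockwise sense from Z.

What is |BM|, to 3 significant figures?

75.7

B is at the origin; BJ is horizontal with |BJ| = 54.7 and J on the +x side, so J = (54.7, 0.00). The tangent condition forces EJ to be normal to BJ, so E = J + (0, -9.1) = (54.7, -9.10). On A1, J sits at bearing 90° from E; a 138° counterclockwise sweep puts Z at bearing 228°, so Z = E + 9.1·(cos 228°, sin 228°) = (48.6, -15.9). A1 meets ZM tangentially, so EZ is at right angles to ZM, so ZM runs along (−sin 228°, cos 228°); with |ZM| = 26.1, M = (68.0, -33.3). Then |BM| = |M − B| = 75.7.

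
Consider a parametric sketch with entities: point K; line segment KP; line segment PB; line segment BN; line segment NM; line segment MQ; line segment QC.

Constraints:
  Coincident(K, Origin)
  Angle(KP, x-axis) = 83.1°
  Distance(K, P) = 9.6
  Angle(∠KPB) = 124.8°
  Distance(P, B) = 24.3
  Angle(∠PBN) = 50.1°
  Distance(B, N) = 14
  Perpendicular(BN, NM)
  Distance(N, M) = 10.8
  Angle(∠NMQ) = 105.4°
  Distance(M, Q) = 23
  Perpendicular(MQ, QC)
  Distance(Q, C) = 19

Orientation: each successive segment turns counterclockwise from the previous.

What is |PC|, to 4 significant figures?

35.10

K is at the origin; KP runs at 83.1° with length 9.6, so P = (1.153, 9.530). ∠KPB = 124.8° gives PB at 138.3° from the x-axis; with |PB| = 24.3, B = (-16.99, 25.70). ∠PBN = 50.1° gives BN at -91.80° from the x-axis; with |BN| = 14.0, N = (-17.43, 11.70). The perpendicularity gives NM at right angles to BN, so NM runs at -1.800°; with |NM| = 10.8, M = (-6.635, 11.36). ∠NMQ = 105.4° gives MQ at 72.80° from the x-axis; with |MQ| = 23.0, Q = (0.1662, 33.33). The perpendicularity gives QC at right angles to MQ, so QC runs at 162.8°; with |QC| = 19.0, C = (-17.98, 38.95). Then |PC| = |C − P| = 35.10.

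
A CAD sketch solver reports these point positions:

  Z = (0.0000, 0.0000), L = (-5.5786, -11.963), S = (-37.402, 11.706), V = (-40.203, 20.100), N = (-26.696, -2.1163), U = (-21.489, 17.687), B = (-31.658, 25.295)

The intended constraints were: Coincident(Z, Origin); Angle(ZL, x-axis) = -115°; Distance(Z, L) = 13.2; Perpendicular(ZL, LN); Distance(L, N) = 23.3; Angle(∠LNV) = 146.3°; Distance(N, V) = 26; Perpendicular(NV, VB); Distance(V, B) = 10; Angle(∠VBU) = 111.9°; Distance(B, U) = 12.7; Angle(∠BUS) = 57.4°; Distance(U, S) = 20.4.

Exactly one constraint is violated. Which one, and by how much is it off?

Distance(U, S) = 20.4 — off by 3.40.

Z = (0.00, 0.00) ✓; ZL at -115.0° ✓; |ZL| = 13.20 ✓; ∠(ZL, LN) = 90.00° ✓; |LN| = 23.30 ✓; ∠LNV = 146.3° ✓; |NV| = 26.00 ✓; ∠(NV, VB) = 90.00° ✓; |VB| = 10.00 ✓; ∠VBU = 111.9° ✓; |BU| = 12.70 ✓; ∠BUS = 57.40° ✓; |US| = 17.00 ✗.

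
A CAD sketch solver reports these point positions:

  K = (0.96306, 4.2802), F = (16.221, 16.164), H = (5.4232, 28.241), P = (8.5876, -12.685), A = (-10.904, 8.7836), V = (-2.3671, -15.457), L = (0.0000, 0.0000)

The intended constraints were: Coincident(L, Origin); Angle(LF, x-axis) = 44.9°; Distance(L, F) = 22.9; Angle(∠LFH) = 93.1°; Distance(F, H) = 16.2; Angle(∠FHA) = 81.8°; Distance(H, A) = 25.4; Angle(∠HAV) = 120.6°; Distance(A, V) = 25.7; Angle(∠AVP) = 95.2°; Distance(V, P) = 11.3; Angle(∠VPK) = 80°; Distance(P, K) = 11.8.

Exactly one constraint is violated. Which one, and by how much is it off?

Distance(P, K) = 11.8 — off by 6.80.

L = (0.00, 0.00) ✓; LF at 44.90° ✓; |LF| = 22.90 ✓; ∠LFH = 93.10° ✓; |FH| = 16.20 ✓; ∠FHA = 81.80° ✓; |HA| = 25.40 ✓; ∠HAV = 120.6° ✓; |AV| = 25.70 ✓; ∠AVP = 95.20° ✓; |VP| = 11.30 ✓; ∠VPK = 80.00° ✓; |PK| = 18.60 ✗.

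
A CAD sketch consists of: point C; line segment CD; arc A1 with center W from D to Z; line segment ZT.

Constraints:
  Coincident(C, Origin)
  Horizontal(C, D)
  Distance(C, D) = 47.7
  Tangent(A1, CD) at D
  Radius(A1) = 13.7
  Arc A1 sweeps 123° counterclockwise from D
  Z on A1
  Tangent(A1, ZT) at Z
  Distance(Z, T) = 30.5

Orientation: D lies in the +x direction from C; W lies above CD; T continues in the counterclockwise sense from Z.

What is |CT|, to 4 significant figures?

63.23

On A1, D sits at bearing -90° from W; a 123° counterclockwise sweep puts Z at bearing 33°, so Z = W + 13.7·(cos 33°, sin 33°) = (59.19, 21.16). A1 meets ZT tangentially, so WZ is at right angles to ZT, so ZT runs along (−sin 33°, cos 33°); with |ZT| = 30.5, T = (42.58, 46.74). Then |CT| = |T − C| = 63.23.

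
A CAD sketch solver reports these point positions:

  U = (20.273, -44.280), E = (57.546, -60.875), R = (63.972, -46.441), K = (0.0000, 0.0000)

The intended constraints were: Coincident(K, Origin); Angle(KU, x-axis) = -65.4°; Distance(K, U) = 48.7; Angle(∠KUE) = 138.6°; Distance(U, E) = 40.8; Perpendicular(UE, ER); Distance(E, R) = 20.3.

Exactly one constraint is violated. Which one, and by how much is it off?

Distance(E, R) = 20.3 — off by 4.50.

K = (0.00, 0.00) ✓; KU at -65.40° ✓; |KU| = 48.70 ✓; ∠KUE = 138.6° ✓; |UE| = 40.80 ✓; ∠(UE, ER) = 90.00° ✓; |ER| = 15.80 ✗.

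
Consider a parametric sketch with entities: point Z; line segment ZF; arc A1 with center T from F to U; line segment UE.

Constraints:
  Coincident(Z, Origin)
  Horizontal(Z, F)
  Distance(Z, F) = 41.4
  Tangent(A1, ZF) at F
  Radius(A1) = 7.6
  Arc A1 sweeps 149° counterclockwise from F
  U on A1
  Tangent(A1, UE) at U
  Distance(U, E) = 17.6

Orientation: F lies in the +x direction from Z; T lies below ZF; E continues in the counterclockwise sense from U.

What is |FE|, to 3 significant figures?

25.7

On A1, F sits at bearing 90° from T; a 149° counterclockwise sweep puts U at bearing 239°, so U = T + 7.6·(cos 239°, sin 239°) = (37.5, -14.1). Since A1 is tangent to UE there, TU ⟂ UE, so UE runs along (−sin 239°, cos 239°); with |UE| = 17.6, E = (52.6, -23.2). Then |FE| = |E − F| = 25.7.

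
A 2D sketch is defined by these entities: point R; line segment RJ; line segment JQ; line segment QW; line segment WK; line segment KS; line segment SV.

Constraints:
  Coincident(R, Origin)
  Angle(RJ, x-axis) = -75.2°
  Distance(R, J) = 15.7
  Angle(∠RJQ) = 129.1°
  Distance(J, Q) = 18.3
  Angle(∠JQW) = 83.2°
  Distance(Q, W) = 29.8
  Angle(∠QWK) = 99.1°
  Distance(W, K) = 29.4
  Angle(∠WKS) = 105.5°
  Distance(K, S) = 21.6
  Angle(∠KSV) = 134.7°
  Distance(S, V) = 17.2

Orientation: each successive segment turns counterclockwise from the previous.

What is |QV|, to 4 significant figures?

31.97

∠WKS = 105.5° gives KS at -132.1° from the x-axis; with |KS| = 21.6, S = (-11.12, 2.848). ∠KSV = 134.7° gives SV at -86.80° from the x-axis; with |SV| = 17.2, V = (-10.16, -14.32). Then |QV| = |V − Q| = 31.97.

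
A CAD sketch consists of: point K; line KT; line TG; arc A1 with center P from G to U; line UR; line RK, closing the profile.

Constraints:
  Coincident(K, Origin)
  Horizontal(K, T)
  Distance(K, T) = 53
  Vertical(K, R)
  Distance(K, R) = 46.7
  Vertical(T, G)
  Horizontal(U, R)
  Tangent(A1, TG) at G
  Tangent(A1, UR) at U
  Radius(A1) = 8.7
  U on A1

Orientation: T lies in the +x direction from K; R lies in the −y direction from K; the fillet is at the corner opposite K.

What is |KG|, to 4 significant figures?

65.22

K is at the origin; KT is horizontal with |KT| = 53.0 and T on the +x side, so T = (53.00, 0.000). K and R share the same x with |KR| = 46.7 and R on the −y side, so R = (0.000, -46.70). The virtual corner opposite K is at (53.00, -46.70). Since A1 is tangent to TG there, PG ⟂ TG and A1 meets UR tangentially, so PU is at right angles to UR, with radius 8.7, so the center P sits 8.7 in from both sides at P = (44.30, -38.00). That places the tangent points at G = (53.00, -38.00) on TG and U = (44.30, -46.70) on UR. Then |KG| = |G − K| = 65.22.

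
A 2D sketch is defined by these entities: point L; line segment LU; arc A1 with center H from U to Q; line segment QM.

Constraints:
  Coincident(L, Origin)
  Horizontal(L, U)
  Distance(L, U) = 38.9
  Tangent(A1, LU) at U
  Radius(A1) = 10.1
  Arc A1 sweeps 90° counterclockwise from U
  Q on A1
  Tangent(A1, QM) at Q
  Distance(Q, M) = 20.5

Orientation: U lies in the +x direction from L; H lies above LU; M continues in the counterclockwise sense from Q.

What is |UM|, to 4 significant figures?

32.22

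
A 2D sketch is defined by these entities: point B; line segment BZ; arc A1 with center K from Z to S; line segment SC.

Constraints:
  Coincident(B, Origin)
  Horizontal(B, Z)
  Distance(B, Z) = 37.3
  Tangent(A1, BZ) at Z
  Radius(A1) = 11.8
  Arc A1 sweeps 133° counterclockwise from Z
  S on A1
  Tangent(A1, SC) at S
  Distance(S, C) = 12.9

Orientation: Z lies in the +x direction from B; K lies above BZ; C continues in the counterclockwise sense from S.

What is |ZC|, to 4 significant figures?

29.28

On A1, Z sits at bearing -90° from K; a 133° counterclockwise sweep puts S at bearing 43°, so S = K + 11.8·(cos 43°, sin 43°) = (45.93, 19.85). Since A1 is tangent to SC there, KS ⟂ SC, so SC runs along (−sin 43°, cos 43°); with |SC| = 12.9, C = (37.13, 29.28). Then |ZC| = |C − Z| = 29.28.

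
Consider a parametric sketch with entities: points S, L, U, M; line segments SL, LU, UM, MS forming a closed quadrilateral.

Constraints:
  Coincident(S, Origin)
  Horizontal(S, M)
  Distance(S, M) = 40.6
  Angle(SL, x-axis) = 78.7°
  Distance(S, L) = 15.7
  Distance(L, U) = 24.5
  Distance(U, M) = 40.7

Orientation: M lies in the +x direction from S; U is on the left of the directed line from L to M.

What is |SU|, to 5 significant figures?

39.044

Checks: |LU| = 24.50 ✓; |UM| = 40.70 ✓.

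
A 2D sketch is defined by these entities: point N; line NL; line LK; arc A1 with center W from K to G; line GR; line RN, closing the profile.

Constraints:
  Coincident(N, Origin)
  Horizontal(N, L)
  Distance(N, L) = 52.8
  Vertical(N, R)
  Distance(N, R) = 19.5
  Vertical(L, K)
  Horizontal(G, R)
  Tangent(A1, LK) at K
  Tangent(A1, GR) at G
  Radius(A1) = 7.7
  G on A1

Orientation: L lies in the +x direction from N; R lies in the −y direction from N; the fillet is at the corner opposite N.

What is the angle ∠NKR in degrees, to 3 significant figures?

20.9°

The virtual corner opposite N is at (52.8, -19.5). Tangency of A1 to LK means the radius WK is perpendicular to LK and tangency of A1 to GR means the radius WG is perpendicular to GR, with radius 7.7, so the center W sits 7.7 in from both sides at W = (45.1, -11.8). That places the tangent points at K = (52.8, -11.8) on LK and G = (45.1, -19.5) on GR. Then cos ∠NKR = KN·KR / (|KN||KR|), giving 20.9°.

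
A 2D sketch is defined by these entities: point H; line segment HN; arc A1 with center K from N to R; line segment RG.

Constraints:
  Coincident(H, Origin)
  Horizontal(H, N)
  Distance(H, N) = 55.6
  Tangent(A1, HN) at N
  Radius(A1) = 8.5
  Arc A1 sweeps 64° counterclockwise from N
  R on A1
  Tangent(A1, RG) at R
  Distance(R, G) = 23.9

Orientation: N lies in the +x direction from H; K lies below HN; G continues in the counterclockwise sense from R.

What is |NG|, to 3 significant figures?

31.9

On A1, N sits at bearing 90° from K; a 64° counterclockwise sweep puts R at bearing 154°, so R = K + 8.5·(cos 154°, sin 154°) = (48.0, -4.77). A1 meets RG tangentially, so KR is at right angles to RG, so RG runs along (−sin 154°, cos 154°); with |RG| = 23.9, G = (37.5, -26.3). Then |NG| = |G − N| = 31.9.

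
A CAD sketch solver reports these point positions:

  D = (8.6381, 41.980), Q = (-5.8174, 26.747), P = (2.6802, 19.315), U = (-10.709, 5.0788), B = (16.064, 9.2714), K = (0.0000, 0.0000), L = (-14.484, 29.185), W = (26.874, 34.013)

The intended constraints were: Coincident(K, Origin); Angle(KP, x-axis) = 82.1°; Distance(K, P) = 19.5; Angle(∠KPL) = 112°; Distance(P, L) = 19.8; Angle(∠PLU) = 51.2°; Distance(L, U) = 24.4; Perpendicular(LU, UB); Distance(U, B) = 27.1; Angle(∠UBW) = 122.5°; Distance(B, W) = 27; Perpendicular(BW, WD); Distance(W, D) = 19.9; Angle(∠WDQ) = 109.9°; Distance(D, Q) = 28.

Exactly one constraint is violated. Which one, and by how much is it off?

Distance(D, Q) = 28 — off by 7.00.

K = (0.00, 0.00) ✓; KP at 82.10° ✓; |KP| = 19.50 ✓; ∠KPL = 112.0° ✓; |PL| = 19.80 ✓; ∠PLU = 51.20° ✓; |LU| = 24.40 ✓; ∠(LU, UB) = 90.00° ✓; |UB| = 27.10 ✓; ∠UBW = 122.5° ✓; |BW| = 27.00 ✓; ∠(BW, WD) = 90.00° ✓; |WD| = 19.90 ✓; ∠WDQ = 109.9° ✓; |DQ| = 21.00 ✗.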